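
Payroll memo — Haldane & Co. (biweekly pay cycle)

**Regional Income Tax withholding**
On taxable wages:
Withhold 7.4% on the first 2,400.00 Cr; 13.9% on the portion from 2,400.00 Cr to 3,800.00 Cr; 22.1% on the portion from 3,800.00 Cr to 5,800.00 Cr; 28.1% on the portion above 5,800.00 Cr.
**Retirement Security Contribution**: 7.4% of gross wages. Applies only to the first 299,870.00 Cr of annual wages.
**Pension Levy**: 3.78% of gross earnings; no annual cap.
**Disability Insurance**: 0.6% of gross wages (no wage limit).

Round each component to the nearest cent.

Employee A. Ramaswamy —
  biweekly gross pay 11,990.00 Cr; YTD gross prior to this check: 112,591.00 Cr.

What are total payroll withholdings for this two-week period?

Regional Income Tax: taxable = 11,990.00 Cr
  814.20 Cr + 28.1% × (11,990.00 Cr − 5,800.00 Cr) = 814.20 Cr + 28.1% × 6,190.00 Cr = 2,553.59 Cr
Retirement Security Contribution: 7.4% × 11,990.00 Cr = 887.26 Cr
Pension Levy: 3.78% × 11,990.00 Cr = 453.22 Cr
Disability Insurance: 0.6% × 11,990.00 Cr = 71.94 Cr
Total: 2,553.59 Cr + 887.26 Cr + 453.22 Cr + 71.94 Cr = 3,966.01 Cr

3,966.01 Cr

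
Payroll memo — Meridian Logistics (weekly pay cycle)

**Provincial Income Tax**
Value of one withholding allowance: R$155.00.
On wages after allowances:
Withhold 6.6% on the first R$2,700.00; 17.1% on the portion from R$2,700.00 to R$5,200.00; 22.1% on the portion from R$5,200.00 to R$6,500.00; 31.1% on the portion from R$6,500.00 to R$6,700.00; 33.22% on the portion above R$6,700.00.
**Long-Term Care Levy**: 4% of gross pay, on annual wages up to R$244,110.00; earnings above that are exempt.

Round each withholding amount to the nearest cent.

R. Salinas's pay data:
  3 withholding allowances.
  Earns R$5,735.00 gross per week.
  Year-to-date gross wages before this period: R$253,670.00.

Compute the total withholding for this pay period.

R$621.17

Provincial Income Tax: taxable = R$5,735.00 − 3×R$155.00 = R$5,270.00
  R$605.70 + 22.1% × (R$5,270.00 − R$5,200.00) = R$605.70 + 22.1% × R$70.00 = R$621.17
Long-Term Care Levy: YTD R$253,670.00 ≥ cap R$244,110.00 → R$0.00
Total: R$621.17 + R$0.00 = R$621.17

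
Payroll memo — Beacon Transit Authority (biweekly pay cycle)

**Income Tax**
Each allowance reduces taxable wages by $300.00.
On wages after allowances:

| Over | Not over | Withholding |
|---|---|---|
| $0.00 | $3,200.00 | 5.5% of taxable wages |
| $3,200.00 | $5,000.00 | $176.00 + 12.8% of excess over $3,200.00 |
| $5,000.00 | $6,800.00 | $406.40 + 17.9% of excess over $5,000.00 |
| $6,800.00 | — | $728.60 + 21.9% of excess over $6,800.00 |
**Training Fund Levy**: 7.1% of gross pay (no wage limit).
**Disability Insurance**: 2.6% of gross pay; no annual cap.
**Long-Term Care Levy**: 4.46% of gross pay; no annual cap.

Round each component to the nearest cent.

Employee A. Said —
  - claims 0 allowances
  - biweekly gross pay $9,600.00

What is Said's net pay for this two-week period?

Income Tax: taxable = $9,600.00
  $728.60 + 21.9% × ($9,600.00 − $6,800.00) = $728.60 + 21.9% × $2,800.00 = $1,341.80
Training Fund Levy: 7.1% × $9,600.00 = $681.60
Disability Insurance: 2.6% × $9,600.00 = $249.60
Long-Term Care Levy: 4.46% × $9,600.00 = $428.16
Total withheld: $1,341.80 + $681.60 + $249.60 + $428.16 = $2,701.16
Net pay: $9,600.00 − $2,701.16 = $6,898.84

$6,898.84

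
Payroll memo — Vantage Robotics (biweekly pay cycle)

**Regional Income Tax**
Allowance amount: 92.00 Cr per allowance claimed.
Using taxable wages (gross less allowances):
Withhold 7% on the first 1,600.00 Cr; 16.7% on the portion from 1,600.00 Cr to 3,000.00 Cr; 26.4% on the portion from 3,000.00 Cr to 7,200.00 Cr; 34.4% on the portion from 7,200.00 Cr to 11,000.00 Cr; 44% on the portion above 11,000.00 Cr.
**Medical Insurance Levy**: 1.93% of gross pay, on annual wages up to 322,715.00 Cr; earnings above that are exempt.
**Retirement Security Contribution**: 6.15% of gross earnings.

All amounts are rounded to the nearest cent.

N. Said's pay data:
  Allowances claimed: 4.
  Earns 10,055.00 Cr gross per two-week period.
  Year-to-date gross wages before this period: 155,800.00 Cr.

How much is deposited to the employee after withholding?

Regional Income Tax: taxable = 10,055.00 Cr − 4×92.00 Cr = 9,687.00 Cr
  1,454.60 Cr + 34.4% × (9,687.00 Cr − 7,200.00 Cr) = 1,454.60 Cr + 34.4% × 2,487.00 Cr = 2,310.13 Cr
Medical Insurance Levy: 1.93% × 10,055.00 Cr = 194.06 Cr
Retirement Security Contribution: 6.15% × 10,055.00 Cr = 618.38 Cr
Total withheld: 2,310.13 Cr + 194.06 Cr + 618.38 Cr = 3,122.57 Cr
Net pay: 10,055.00 Cr − 3,122.57 Cr = 6,932.43 Cr

6,932.43 Cr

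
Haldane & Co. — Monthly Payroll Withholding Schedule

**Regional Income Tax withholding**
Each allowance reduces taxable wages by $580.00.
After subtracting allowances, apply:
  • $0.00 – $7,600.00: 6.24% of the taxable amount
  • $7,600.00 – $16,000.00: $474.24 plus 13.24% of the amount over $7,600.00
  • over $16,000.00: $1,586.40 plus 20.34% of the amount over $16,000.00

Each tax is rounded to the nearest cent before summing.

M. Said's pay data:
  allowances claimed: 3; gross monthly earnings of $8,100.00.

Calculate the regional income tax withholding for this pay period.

$396.86

Regional Income Tax: taxable = $8,100.00 − 3×$580.00 = $6,360.00
  6.24% × $6,360.00 = $396.86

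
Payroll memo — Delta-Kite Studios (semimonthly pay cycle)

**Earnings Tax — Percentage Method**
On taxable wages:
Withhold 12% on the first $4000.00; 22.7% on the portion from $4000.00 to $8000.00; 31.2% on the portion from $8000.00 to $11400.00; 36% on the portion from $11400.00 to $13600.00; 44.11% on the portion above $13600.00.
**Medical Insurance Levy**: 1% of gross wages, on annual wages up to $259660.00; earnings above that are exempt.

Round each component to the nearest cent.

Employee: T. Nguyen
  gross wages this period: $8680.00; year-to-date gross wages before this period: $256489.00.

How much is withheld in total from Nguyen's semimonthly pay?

$1631.87

Earnings Tax: taxable = $8680.00
  $1388.00 + 31.2% × ($8680.00 − $8000.00) = $1388.00 + 31.2% × $680.00 = $1600.16
Medical Insurance Levy: cap $259660.00 − YTD $256489.00 = $3171.00 subject; 1% × $3171.00 = $31.71
Total: $1600.16 + $31.71 = $1631.87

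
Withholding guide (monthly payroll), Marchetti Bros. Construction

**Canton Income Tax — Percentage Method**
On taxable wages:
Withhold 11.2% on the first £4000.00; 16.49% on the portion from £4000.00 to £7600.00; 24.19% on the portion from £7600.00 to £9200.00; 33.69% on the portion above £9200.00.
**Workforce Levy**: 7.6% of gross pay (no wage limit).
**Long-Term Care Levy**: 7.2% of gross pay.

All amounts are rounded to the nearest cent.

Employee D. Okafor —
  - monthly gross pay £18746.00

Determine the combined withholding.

Canton Income Tax: taxable = £18746.00
  £1428.68 + 33.69% × (£18746.00 − £9200.00) = £1428.68 + 33.69% × £9546.00 = £4644.73
Workforce Levy: 7.6% × £18746.00 = £1424.70
Long-Term Care Levy: 7.2% × £18746.00 = £1349.71
Total: £4644.73 + £1424.70 + £1349.71 = £7419.14

£7419.14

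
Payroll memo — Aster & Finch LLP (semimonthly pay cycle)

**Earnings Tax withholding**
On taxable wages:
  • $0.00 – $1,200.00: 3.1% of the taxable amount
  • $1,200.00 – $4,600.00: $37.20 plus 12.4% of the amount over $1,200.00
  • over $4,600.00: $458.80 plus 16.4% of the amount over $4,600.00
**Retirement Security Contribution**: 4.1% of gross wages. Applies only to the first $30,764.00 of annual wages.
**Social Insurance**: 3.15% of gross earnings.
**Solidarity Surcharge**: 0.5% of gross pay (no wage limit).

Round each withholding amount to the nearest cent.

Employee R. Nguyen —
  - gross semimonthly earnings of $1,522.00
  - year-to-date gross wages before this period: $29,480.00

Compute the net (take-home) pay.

Earnings Tax: taxable = $1,522.00
  $37.20 + 12.4% × ($1,522.00 − $1,200.00) = $37.20 + 12.4% × $322.00 = $77.13
Retirement Security Contribution: cap $30,764.00 − YTD $29,480.00 = $1,284.00 subject; 4.1% × $1,284.00 = $52.64
Social Insurance: 3.15% × $1,522.00 = $47.94
Solidarity Surcharge: 0.5% × $1,522.00 = $7.61
Total withheld: $77.13 + $52.64 + $47.94 + $7.61 = $185.32
Net pay: $1,522.00 − $185.32 = $1,336.68

$1,336.68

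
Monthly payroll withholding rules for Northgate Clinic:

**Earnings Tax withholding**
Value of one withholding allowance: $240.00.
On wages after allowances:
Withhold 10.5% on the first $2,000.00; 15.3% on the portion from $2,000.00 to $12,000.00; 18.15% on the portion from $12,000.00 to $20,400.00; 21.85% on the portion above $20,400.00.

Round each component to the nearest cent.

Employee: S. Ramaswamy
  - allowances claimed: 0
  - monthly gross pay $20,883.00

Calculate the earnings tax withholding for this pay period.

$3,370.14

Earnings Tax: taxable = $20,883.00
  $3,264.60 + 21.85% × ($20,883.00 − $20,400.00) = $3,264.60 + 21.85% × $483.00 = $3,370.14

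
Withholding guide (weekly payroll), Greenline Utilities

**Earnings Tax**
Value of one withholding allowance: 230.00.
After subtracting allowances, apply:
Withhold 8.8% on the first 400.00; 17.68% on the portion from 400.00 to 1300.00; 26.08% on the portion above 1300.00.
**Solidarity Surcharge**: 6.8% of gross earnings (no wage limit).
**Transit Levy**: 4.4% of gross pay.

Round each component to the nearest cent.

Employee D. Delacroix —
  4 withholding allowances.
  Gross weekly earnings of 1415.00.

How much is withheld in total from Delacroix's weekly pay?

Earnings Tax: taxable = 1415.00 − 4×230.00 = 495.00
  35.20 + 17.68% × (495.00 − 400.00) = 35.20 + 17.68% × 95.00 = 52.00
Solidarity Surcharge: 6.8% × 1415.00 = 96.22
Transit Levy: 4.4% × 1415.00 = 62.26
Total: 52.00 + 96.22 + 62.26 = 210.48

210.48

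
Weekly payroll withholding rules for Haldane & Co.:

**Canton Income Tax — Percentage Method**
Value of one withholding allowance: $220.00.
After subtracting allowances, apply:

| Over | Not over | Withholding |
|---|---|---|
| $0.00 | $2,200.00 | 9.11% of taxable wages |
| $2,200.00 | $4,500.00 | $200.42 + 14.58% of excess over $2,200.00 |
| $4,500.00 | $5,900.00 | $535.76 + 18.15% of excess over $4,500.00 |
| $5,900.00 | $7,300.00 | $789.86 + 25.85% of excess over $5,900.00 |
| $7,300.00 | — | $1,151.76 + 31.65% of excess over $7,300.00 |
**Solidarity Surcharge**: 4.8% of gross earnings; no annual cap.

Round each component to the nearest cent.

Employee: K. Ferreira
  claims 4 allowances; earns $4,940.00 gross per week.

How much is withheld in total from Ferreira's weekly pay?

$708.73

Canton Income Tax: taxable = $4,940.00 − 4×$220.00 = $4,060.00
  $200.42 + 14.58% × ($4,060.00 − $2,200.00) = $200.42 + 14.58% × $1,860.00 = $471.61
Solidarity Surcharge: 4.8% × $4,940.00 = $237.12
Total: $471.61 + $237.12 = $708.73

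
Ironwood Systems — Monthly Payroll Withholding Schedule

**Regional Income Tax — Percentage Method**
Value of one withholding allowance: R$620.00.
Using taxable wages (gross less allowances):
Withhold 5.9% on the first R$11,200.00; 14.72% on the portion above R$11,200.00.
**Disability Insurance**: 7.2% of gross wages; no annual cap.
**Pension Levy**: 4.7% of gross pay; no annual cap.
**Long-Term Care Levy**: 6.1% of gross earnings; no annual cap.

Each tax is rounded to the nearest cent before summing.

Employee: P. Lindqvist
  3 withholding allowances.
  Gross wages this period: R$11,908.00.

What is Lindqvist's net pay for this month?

Regional Income Tax: taxable = R$11,908.00 − 3×R$620.00 = R$10,048.00
  5.9% × R$10,048.00 = R$592.83
Disability Insurance: 7.2% × R$11,908.00 = R$857.38
Pension Levy: 4.7% × R$11,908.00 = R$559.68
Long-Term Care Levy: 6.1% × R$11,908.00 = R$726.39
Total withheld: R$592.83 + R$857.38 + R$559.68 + R$726.39 = R$2,736.28
Net pay: R$11,908.00 − R$2,736.28 = R$9,171.72

R$9,171.72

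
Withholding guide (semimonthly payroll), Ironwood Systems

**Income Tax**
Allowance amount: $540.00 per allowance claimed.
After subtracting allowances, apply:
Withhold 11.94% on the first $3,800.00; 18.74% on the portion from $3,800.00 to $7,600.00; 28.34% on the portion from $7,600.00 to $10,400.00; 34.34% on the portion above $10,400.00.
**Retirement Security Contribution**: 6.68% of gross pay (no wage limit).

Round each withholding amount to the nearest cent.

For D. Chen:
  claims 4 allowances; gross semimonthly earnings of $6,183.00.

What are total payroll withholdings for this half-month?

Income Tax: taxable = $6,183.00 − 4×$540.00 = $4,023.00
  $453.72 + 18.74% × ($4,023.00 − $3,800.00) = $453.72 + 18.74% × $223.00 = $495.51
Retirement Security Contribution: 6.68% × $6,183.00 = $413.02
Total: $495.51 + $413.02 = $908.53

$908.53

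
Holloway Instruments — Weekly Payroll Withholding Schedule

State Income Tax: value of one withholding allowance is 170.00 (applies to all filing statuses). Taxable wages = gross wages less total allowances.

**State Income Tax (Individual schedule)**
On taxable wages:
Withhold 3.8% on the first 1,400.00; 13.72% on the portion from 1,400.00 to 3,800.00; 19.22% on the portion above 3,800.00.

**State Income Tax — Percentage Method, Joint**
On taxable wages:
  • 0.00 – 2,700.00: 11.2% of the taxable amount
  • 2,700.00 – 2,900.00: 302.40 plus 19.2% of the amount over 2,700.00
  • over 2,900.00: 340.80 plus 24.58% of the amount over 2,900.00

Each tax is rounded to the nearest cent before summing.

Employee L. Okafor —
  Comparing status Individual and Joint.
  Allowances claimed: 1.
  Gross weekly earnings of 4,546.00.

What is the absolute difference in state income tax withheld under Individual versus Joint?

State Income Tax (Individual): taxable = 4,546.00 − 1×170.00 = 4,376.00
  382.48 + 19.22% × (4,376.00 − 3,800.00) = 382.48 + 19.22% × 576.00 = 493.19
State Income Tax (Joint): taxable = 4,546.00 − 1×170.00 = 4,376.00
  340.80 + 24.58% × (4,376.00 − 2,900.00) = 340.80 + 24.58% × 1,476.00 = 703.60
Difference: |493.19 − 703.60| = 210.41 (higher under Joint)

210.41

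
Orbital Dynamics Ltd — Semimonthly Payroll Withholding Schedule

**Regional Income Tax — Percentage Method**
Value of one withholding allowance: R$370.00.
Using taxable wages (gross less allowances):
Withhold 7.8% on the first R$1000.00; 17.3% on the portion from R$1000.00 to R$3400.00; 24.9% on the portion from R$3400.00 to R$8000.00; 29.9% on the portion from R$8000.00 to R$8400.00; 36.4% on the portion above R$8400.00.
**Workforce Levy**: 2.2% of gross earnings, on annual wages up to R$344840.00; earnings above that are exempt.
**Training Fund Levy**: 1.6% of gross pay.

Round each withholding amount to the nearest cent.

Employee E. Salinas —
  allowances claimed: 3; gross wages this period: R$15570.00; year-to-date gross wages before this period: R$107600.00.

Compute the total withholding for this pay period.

Regional Income Tax: taxable = R$15570.00 − 3×R$370.00 = R$14460.00
  R$1758.20 + 36.4% × (R$14460.00 − R$8400.00) = R$1758.20 + 36.4% × R$6060.00 = R$3964.04
Workforce Levy: 2.2% × R$15570.00 = R$342.54
Training Fund Levy: 1.6% × R$15570.00 = R$249.12
Total: R$3964.04 + R$342.54 + R$249.12 = R$4555.70

R$4555.70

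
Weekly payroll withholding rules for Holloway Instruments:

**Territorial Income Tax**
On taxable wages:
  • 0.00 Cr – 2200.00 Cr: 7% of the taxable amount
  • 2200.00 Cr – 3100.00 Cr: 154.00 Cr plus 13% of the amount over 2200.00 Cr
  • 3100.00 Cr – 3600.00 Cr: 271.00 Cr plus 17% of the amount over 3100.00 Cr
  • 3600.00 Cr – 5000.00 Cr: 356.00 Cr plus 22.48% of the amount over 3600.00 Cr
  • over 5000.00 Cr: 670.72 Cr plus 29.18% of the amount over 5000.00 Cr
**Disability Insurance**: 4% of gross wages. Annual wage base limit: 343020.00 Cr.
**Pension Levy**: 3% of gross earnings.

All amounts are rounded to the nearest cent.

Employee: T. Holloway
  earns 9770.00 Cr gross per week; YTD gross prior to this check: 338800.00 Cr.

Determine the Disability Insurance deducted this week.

168.80 Cr

Disability Insurance: cap 343020.00 Cr − YTD 338800.00 Cr = 4220.00 Cr subject; 4% × 4220.00 Cr = 168.80 Cr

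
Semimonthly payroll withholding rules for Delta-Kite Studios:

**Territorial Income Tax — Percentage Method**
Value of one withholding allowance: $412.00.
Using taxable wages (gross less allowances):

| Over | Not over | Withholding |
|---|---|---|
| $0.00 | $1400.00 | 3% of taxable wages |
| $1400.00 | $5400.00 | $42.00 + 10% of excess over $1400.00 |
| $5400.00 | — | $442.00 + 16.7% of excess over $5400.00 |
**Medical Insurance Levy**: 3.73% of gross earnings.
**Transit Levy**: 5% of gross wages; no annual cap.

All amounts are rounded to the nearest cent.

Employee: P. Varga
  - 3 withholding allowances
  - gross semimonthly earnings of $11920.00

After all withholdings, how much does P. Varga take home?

$9554.95

Territorial Income Tax: taxable = $11920.00 − 3×$412.00 = $10684.00
  $442.00 + 16.7% × ($10684.00 − $5400.00) = $442.00 + 16.7% × $5284.00 = $1324.43
Medical Insurance Levy: 3.73% × $11920.00 = $444.62
Transit Levy: 5% × $11920.00 = $596.00
Total withheld: $1324.43 + $444.62 + $596.00 = $2365.05
Net pay: $11920.00 − $2365.05 = $9554.95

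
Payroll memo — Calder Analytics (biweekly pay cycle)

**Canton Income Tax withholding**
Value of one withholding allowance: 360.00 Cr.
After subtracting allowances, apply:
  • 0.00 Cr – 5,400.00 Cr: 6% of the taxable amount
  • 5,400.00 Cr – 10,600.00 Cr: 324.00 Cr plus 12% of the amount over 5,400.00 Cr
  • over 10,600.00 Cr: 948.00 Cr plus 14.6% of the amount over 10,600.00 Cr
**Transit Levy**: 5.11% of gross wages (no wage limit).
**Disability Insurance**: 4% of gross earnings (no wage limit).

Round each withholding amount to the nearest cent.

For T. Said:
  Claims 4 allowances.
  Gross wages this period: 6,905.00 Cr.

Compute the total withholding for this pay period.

Canton Income Tax: taxable = 6,905.00 Cr − 4×360.00 Cr = 5,465.00 Cr
  324.00 Cr + 12% × (5,465.00 Cr − 5,400.00 Cr) = 324.00 Cr + 12% × 65.00 Cr = 331.80 Cr
Transit Levy: 5.11% × 6,905.00 Cr = 352.85 Cr
Disability Insurance: 4% × 6,905.00 Cr = 276.20 Cr
Total: 331.80 Cr + 352.85 Cr + 276.20 Cr = 960.85 Cr

960.85 Cr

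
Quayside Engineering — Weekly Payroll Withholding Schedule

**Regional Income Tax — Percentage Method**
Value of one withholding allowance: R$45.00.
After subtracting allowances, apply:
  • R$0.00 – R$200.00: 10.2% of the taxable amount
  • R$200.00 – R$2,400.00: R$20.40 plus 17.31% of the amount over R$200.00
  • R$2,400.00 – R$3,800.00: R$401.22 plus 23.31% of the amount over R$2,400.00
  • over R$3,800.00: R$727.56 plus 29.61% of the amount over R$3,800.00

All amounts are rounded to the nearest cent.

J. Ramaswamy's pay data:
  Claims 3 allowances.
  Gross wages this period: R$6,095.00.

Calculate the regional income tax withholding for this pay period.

Regional Income Tax: taxable = R$6,095.00 − 3×R$45.00 = R$5,960.00
  R$727.56 + 29.61% × (R$5,960.00 − R$3,800.00) = R$727.56 + 29.61% × R$2,160.00 = R$1,367.14

R$1,367.14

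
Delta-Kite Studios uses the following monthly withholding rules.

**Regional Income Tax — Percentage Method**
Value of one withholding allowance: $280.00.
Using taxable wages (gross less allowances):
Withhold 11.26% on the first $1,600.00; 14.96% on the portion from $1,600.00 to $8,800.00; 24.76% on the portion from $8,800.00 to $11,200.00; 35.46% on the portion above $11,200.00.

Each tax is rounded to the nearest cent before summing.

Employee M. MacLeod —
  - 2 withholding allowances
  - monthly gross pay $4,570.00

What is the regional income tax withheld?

$540.70

Regional Income Tax: taxable = $4,570.00 − 2×$280.00 = $4,010.00
  $180.16 + 14.96% × ($4,010.00 − $1,600.00) = $180.16 + 14.96% × $2,410.00 = $540.70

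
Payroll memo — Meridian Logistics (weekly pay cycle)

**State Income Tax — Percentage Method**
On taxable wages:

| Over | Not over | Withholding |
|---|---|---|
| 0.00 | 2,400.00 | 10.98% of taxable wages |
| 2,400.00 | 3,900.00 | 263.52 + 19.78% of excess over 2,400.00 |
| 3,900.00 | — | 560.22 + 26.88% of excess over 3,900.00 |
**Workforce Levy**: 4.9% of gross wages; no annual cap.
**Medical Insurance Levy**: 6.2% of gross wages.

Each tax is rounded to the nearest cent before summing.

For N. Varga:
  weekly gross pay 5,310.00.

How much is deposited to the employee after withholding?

State Income Tax: taxable = 5,310.00
  560.22 + 26.88% × (5,310.00 − 3,900.00) = 560.22 + 26.88% × 1,410.00 = 939.23
Workforce Levy: 4.9% × 5,310.00 = 260.19
Medical Insurance Levy: 6.2% × 5,310.00 = 329.22
Total withheld: 939.23 + 260.19 + 329.22 = 1,528.64
Net pay: 5,310.00 − 1,528.64 = 3,781.36

3,781.36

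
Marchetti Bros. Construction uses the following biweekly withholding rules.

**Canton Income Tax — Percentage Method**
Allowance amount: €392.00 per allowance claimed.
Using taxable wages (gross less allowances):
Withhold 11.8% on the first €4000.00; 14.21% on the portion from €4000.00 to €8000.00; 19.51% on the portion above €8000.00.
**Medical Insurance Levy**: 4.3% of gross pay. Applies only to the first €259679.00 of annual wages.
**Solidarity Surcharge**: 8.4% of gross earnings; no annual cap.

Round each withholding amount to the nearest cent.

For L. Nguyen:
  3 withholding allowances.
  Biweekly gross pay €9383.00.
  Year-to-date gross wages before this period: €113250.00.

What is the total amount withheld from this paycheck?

Canton Income Tax: taxable = €9383.00 − 3×€392.00 = €8207.00
  €1040.40 + 19.51% × (€8207.00 − €8000.00) = €1040.40 + 19.51% × €207.00 = €1080.79
Medical Insurance Levy: 4.3% × €9383.00 = €403.47
Solidarity Surcharge: 8.4% × €9383.00 = €788.17
Total: €1080.79 + €403.47 + €788.17 = €2272.43

€2272.43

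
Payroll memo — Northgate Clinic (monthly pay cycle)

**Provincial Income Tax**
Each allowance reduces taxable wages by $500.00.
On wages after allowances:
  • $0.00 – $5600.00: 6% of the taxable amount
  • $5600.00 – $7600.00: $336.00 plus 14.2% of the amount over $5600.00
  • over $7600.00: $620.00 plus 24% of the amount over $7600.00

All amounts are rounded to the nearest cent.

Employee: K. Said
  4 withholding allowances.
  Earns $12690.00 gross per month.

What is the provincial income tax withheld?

Provincial Income Tax: taxable = $12690.00 − 4×$500.00 = $10690.00
  $620.00 + 24% × ($10690.00 − $7600.00) = $620.00 + 24% × $3090.00 = $1361.60

$1361.60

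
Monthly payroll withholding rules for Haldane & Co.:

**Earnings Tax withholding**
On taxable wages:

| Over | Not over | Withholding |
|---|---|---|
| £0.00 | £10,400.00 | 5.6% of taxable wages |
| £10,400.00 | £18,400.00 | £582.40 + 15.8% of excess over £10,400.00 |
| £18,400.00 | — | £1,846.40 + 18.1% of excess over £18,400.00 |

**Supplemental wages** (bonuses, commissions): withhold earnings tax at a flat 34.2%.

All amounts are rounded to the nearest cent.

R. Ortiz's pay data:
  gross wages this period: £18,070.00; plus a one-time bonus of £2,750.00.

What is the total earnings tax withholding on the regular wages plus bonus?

Earnings Tax: taxable = £18,070.00
  £582.40 + 15.8% × (£18,070.00 − £10,400.00) = £582.40 + 15.8% × £7,670.00 = £1,794.26
Supplemental (34.2% flat on bonus): 34.2% × £2,750.00 = £940.50
Total earnings tax: £1,794.26 + £940.50 = £2,734.76

£2,734.76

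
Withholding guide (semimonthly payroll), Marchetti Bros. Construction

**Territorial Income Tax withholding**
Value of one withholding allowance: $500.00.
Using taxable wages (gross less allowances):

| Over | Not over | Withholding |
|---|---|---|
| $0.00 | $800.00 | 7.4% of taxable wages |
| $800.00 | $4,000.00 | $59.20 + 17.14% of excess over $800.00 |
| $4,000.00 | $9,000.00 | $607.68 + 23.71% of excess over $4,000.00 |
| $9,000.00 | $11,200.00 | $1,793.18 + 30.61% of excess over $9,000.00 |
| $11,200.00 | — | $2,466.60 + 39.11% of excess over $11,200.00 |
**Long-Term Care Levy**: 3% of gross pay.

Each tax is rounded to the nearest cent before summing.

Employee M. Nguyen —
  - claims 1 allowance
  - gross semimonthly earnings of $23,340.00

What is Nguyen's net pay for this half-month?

Territorial Income Tax: taxable = $23,340.00 − 1×$500.00 = $22,840.00
  $2,466.60 + 39.11% × ($22,840.00 − $11,200.00) = $2,466.60 + 39.11% × $11,640.00 = $7,019.00
Long-Term Care Levy: 3% × $23,340.00 = $700.20
Total withheld: $7,019.00 + $700.20 = $7,719.20
Net pay: $23,340.00 − $7,719.20 = $15,620.80

$15,620.80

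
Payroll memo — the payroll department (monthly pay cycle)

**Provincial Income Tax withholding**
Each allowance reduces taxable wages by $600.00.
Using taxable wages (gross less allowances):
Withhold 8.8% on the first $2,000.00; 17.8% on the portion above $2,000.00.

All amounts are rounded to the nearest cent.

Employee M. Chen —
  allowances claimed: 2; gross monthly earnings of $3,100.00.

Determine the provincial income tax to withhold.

Provincial Income Tax: taxable = $3,100.00 − 2×$600.00 = $1,900.00
  8.8% × $1,900.00 = $167.20

$167.20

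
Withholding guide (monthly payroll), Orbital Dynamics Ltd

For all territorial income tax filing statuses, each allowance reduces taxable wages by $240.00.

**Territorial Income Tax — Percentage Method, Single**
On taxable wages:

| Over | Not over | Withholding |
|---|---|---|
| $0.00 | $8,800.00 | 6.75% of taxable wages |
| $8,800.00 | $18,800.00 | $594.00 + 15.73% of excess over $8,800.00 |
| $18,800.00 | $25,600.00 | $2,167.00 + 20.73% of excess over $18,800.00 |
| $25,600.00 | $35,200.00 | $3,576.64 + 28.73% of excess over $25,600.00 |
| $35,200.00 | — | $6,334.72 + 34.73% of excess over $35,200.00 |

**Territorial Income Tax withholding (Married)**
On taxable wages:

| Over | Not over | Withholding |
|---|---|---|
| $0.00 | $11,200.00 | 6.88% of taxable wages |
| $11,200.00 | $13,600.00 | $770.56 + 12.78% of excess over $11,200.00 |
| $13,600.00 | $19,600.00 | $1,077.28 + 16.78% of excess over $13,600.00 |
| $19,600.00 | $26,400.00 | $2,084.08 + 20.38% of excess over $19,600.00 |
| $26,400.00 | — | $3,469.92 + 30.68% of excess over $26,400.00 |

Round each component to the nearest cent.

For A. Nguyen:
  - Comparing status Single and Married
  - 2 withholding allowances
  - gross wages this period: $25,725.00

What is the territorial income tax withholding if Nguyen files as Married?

$3,234.53

Territorial Income Tax (Married): taxable = $25,725.00 − 2×$240.00 = $25,245.00
  $2,084.08 + 20.38% × ($25,245.00 − $19,600.00) = $2,084.08 + 20.38% × $5,645.00 = $3,234.53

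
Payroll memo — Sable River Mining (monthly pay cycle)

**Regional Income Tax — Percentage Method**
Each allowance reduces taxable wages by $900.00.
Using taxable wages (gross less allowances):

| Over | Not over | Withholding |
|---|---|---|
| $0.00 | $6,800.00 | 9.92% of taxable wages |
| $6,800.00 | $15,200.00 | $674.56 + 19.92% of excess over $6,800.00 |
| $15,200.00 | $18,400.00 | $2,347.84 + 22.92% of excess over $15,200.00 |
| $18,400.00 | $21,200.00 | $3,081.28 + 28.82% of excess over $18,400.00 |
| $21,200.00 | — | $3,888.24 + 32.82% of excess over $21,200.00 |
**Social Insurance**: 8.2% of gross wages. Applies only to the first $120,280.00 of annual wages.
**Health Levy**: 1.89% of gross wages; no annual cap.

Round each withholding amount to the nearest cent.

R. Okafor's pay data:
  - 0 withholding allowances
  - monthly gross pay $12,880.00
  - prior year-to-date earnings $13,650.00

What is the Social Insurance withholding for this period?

Social Insurance: 8.2% × $12,880.00 = $1,056.16

$1,056.16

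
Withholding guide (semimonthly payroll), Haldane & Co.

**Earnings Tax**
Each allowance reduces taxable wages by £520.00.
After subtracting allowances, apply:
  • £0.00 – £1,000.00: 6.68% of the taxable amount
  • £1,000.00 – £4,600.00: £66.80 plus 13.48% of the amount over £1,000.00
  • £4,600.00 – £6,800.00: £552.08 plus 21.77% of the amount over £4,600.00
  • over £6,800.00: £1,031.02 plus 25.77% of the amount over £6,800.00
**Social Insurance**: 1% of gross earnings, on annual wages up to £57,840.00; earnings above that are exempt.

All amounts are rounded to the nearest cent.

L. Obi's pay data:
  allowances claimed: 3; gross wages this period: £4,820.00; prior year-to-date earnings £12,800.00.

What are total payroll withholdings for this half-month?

Earnings Tax: taxable = £4,820.00 − 3×£520.00 = £3,260.00
  £66.80 + 13.48% × (£3,260.00 − £1,000.00) = £66.80 + 13.48% × £2,260.00 = £371.45
Social Insurance: 1% × £4,820.00 = £48.20
Total: £371.45 + £48.20 = £419.65

£419.65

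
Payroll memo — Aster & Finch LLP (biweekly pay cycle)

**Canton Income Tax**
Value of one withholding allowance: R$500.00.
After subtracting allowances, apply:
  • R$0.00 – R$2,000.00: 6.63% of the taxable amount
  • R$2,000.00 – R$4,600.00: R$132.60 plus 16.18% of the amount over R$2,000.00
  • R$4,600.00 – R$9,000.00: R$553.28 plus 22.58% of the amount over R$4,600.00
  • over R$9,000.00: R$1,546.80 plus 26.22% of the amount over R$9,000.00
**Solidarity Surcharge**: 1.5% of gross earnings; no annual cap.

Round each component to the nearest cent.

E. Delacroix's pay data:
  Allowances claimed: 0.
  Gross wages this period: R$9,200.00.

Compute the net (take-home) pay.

Canton Income Tax: taxable = R$9,200.00
  R$1,546.80 + 26.22% × (R$9,200.00 − R$9,000.00) = R$1,546.80 + 26.22% × R$200.00 = R$1,599.24
Solidarity Surcharge: 1.5% × R$9,200.00 = R$138.00
Total withheld: R$1,599.24 + R$138.00 = R$1,737.24
Net pay: R$9,200.00 − R$1,737.24 = R$7,462.76

R$7,462.76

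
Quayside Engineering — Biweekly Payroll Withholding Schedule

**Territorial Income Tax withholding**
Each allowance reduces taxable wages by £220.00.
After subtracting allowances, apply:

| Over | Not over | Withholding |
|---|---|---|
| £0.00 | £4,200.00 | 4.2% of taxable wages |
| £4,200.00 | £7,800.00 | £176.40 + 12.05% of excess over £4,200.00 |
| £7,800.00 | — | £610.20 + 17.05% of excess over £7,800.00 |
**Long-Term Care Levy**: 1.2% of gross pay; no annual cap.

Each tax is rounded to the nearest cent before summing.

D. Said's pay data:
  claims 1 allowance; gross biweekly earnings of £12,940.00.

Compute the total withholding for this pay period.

Territorial Income Tax: taxable = £12,940.00 − 1×£220.00 = £12,720.00
  £610.20 + 17.05% × (£12,720.00 − £7,800.00) = £610.20 + 17.05% × £4,920.00 = £1,449.06
Long-Term Care Levy: 1.2% × £12,940.00 = £155.28
Total: £1,449.06 + £155.28 = £1,604.34

£1,604.34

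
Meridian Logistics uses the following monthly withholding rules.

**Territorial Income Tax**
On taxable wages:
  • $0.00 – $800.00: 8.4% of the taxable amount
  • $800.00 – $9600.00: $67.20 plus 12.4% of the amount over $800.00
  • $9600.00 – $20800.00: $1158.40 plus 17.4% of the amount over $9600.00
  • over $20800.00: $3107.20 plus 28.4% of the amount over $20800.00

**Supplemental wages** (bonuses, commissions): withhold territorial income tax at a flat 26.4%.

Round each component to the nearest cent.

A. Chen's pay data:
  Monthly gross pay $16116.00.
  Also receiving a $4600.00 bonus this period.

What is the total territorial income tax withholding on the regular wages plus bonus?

Territorial Income Tax: taxable = $16116.00
  $1158.40 + 17.4% × ($16116.00 − $9600.00) = $1158.40 + 17.4% × $6516.00 = $2292.18
Supplemental (26.4% flat on bonus): 26.4% × $4600.00 = $1214.40
Total territorial income tax: $2292.18 + $1214.40 = $3506.58

$3506.58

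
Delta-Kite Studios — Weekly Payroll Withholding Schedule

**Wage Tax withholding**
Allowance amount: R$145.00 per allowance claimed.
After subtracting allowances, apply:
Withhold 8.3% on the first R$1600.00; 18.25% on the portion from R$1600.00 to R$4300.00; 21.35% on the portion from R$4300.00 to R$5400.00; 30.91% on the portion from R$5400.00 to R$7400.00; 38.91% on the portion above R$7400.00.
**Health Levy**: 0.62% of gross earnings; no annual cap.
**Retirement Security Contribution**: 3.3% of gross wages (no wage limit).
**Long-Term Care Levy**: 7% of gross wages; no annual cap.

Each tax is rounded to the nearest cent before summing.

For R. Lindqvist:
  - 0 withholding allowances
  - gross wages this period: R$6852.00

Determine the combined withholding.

Wage Tax: taxable = R$6852.00
  R$860.40 + 30.91% × (R$6852.00 − R$5400.00) = R$860.40 + 30.91% × R$1452.00 = R$1309.21
Health Levy: 0.62% × R$6852.00 = R$42.48
Retirement Security Contribution: 3.3% × R$6852.00 = R$226.12
Long-Term Care Levy: 7% × R$6852.00 = R$479.64
Total: R$1309.21 + R$42.48 + R$226.12 + R$479.64 = R$2057.45

R$2057.45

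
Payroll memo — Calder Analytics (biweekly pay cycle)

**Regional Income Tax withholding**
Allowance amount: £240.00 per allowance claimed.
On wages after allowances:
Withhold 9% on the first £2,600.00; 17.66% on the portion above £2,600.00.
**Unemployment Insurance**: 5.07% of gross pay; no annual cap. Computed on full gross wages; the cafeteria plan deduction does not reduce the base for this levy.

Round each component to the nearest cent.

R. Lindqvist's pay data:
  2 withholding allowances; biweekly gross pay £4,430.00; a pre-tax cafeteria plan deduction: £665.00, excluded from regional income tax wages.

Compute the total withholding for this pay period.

Regional Income Tax: taxable = £4,430.00 − £665.00 − 2×£240.00 = £3,285.00
  £234.00 + 17.66% × (£3,285.00 − £2,600.00) = £234.00 + 17.66% × £685.00 = £354.97
Unemployment Insurance: 5.07% × £4,430.00 = £224.60
Total: £354.97 + £224.60 = £579.57

£579.57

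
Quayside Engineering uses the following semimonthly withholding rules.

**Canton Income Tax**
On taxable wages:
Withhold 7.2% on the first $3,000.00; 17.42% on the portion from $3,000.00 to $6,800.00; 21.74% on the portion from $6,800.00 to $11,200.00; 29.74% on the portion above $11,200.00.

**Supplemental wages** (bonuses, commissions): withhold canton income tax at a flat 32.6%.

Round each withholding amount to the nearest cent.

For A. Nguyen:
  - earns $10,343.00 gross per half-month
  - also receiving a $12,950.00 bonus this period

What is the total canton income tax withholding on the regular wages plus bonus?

$5,869.91

Canton Income Tax: taxable = $10,343.00
  $877.96 + 21.74% × ($10,343.00 − $6,800.00) = $877.96 + 21.74% × $3,543.00 = $1,648.21
Supplemental (32.6% flat on bonus): 32.6% × $12,950.00 = $4,221.70
Total canton income tax: $1,648.21 + $4,221.70 = $5,869.91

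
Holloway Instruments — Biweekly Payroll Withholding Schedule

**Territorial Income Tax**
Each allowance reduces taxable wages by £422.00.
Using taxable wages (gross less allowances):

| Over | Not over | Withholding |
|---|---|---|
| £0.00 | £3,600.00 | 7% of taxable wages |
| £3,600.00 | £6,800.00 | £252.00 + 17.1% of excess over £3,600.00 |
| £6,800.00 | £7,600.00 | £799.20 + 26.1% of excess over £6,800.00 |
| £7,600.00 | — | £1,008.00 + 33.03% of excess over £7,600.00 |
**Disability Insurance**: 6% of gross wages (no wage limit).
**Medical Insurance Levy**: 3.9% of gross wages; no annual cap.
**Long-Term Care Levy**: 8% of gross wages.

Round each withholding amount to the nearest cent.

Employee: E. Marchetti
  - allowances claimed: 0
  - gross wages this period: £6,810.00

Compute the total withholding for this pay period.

£2,020.80

Territorial Income Tax: taxable = £6,810.00
  £799.20 + 26.1% × (£6,810.00 − £6,800.00) = £799.20 + 26.1% × £10.00 = £801.81
Disability Insurance: 6% × £6,810.00 = £408.60
Medical Insurance Levy: 3.9% × £6,810.00 = £265.59
Long-Term Care Levy: 8% × £6,810.00 = £544.80
Total: £801.81 + £408.60 + £265.59 + £544.80 = £2,020.80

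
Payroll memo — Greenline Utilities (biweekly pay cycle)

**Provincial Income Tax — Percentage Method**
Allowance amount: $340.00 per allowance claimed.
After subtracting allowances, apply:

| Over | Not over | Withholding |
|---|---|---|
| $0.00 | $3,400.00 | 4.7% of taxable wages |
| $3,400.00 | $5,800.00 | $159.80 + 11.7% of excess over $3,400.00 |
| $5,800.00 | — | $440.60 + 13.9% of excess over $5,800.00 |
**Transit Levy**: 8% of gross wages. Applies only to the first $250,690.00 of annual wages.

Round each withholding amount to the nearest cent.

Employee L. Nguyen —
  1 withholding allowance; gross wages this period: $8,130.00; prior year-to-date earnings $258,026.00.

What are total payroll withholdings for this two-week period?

$717.21

Provincial Income Tax: taxable = $8,130.00 − 1×$340.00 = $7,790.00
  $440.60 + 13.9% × ($7,790.00 − $5,800.00) = $440.60 + 13.9% × $1,990.00 = $717.21
Transit Levy: YTD $258,026.00 ≥ cap $250,690.00 → $0.00
Total: $717.21 + $0.00 = $717.21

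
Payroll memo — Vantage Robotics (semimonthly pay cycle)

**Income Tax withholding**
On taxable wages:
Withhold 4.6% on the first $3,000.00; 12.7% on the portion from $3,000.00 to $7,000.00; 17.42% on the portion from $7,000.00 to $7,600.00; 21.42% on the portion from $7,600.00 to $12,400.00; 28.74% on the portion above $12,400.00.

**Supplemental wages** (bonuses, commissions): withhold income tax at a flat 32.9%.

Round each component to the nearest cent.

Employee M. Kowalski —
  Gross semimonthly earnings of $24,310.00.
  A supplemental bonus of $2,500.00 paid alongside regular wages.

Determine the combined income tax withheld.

$6,024.11

Income Tax: taxable = $24,310.00
  $1,778.68 + 28.74% × ($24,310.00 − $12,400.00) = $1,778.68 + 28.74% × $11,910.00 = $5,201.61
Supplemental (32.9% flat on bonus): 32.9% × $2,500.00 = $822.50
Total income tax: $5,201.61 + $822.50 = $6,024.11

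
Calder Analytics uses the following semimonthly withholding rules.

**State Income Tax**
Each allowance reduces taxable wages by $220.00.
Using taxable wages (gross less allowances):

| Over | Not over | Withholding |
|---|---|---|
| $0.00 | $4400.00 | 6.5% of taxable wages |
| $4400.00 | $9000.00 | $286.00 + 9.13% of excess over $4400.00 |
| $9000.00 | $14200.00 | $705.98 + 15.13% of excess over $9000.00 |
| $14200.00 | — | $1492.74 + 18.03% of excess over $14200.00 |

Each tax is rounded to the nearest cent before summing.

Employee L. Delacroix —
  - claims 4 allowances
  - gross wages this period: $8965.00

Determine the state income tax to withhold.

State Income Tax: taxable = $8965.00 − 4×$220.00 = $8085.00
  $286.00 + 9.13% × ($8085.00 − $4400.00) = $286.00 + 9.13% × $3685.00 = $622.44

$622.44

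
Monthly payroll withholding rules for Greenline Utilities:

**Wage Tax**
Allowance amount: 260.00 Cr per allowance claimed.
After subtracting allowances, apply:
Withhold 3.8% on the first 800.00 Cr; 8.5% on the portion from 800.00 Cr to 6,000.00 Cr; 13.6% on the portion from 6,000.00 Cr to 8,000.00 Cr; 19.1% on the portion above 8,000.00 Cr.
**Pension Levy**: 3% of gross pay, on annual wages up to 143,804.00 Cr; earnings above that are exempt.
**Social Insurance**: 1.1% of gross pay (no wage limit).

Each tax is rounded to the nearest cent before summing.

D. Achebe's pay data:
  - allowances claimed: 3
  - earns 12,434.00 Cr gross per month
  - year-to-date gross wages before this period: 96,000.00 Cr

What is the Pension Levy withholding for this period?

Pension Levy: 3% × 12,434.00 Cr = 373.02 Cr

373.02 Cr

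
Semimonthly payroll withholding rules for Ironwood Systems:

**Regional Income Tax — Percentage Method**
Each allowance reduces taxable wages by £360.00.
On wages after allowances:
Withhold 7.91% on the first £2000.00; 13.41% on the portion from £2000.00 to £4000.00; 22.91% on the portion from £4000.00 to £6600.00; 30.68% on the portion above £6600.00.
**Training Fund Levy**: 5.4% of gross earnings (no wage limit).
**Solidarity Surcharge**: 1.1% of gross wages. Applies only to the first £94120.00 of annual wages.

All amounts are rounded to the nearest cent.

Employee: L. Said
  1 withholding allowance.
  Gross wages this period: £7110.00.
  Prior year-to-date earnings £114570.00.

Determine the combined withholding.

Regional Income Tax: taxable = £7110.00 − 1×£360.00 = £6750.00
  £1022.06 + 30.68% × (£6750.00 − £6600.00) = £1022.06 + 30.68% × £150.00 = £1068.08
Training Fund Levy: 5.4% × £7110.00 = £383.94
Solidarity Surcharge: YTD £114570.00 ≥ cap £94120.00 → £0.00
Total: £1068.08 + £383.94 + £0.00 = £1452.02

£1452.02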